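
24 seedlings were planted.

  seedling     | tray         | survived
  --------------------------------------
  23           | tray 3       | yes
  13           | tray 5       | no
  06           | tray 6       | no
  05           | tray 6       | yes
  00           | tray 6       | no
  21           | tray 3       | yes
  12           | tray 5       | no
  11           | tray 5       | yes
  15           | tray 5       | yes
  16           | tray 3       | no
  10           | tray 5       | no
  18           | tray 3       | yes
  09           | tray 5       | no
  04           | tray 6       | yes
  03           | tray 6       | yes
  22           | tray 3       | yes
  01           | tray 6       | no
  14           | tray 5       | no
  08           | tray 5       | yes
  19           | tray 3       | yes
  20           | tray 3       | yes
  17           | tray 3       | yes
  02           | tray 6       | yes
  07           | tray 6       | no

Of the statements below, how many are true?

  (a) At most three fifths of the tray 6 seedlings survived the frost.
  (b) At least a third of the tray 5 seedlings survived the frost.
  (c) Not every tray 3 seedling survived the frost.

3

(a) tray 6: |A| = 8, |A ∩ B| = 4; needs |A ∩ B| / |A| ≤ 3/5 — true.
(b) tray 5: |A| = 8, |A ∩ B| = 3; needs |A ∩ B| / |A| ≥ 1/3 — true.
(c) tray 3: |A| = 8, |A ∩ B| = 7; needs A ⊄ B (|A ∖ B| ≥ 1) — true.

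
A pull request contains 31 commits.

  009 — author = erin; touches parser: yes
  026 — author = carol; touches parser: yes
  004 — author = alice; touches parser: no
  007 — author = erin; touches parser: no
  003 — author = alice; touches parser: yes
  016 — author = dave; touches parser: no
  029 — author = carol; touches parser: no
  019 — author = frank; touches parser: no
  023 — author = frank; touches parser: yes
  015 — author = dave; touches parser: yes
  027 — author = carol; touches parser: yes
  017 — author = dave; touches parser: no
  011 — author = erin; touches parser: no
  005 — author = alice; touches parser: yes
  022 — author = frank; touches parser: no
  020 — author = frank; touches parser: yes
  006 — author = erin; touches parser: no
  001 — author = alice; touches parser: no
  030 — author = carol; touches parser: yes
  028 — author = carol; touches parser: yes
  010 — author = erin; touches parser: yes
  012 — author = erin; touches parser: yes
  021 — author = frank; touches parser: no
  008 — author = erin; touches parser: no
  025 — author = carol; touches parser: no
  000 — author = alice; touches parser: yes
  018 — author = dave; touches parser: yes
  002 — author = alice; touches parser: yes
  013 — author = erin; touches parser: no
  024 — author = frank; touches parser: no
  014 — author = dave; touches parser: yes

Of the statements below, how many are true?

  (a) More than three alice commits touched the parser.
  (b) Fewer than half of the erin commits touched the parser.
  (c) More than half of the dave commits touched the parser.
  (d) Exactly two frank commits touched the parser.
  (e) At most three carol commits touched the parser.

4

(a) alice: |A| = 6, |A ∩ B| = 4; needs |A ∩ B| > 3 — true.
(b) erin: |A| = 8, |A ∩ B| = 3; needs |A ∩ B| < |A ∖ B| — true.
(c) dave: |A| = 5, |A ∩ B| = 3; needs |A ∩ B| > |A ∖ B| — true.
(d) frank: |A| = 6, |A ∩ B| = 2; needs |A ∩ B| = 2 — true.
(e) carol: |A| = 6, |A ∩ B| = 4; needs |A ∩ B| ≤ 3 — false.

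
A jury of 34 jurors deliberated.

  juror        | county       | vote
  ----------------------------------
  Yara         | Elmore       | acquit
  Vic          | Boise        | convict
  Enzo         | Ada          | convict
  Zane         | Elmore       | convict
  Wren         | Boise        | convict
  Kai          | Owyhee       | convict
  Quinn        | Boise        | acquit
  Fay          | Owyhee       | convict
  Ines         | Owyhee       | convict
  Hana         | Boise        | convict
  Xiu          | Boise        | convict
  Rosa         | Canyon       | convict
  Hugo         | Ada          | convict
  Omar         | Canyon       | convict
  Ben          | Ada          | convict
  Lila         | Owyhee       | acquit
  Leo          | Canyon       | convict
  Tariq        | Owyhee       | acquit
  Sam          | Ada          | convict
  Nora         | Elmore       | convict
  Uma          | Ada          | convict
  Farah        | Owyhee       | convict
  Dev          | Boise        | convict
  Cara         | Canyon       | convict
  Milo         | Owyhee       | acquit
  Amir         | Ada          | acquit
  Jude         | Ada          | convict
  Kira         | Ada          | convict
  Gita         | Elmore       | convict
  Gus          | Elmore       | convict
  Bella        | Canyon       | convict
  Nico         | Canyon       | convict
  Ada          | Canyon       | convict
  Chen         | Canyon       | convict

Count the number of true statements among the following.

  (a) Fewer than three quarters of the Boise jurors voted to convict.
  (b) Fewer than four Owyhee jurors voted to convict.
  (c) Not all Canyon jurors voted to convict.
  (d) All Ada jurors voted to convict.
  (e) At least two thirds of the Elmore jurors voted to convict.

1

(a) Boise: |A| = 6, |A ∩ B| = 5; needs |A ∩ B| / |A| < 3/4 — false.
(b) Owyhee: |A| = 7, |A ∩ B| = 4; needs |A ∩ B| < 4 — false.
(c) Canyon: |A| = 8, |A ∩ B| = 8; needs A ⊄ B (|A ∖ B| ≥ 1) — false.
(d) Ada: |A| = 8, |A ∩ B| = 7; needs A ⊆ B, i.e. every element of A is in B (|A ∖ B| = 0) — false.
(e) Elmore: |A| = 5, |A ∩ B| = 4; needs |A ∩ B| / |A| ≥ 2/3 — true.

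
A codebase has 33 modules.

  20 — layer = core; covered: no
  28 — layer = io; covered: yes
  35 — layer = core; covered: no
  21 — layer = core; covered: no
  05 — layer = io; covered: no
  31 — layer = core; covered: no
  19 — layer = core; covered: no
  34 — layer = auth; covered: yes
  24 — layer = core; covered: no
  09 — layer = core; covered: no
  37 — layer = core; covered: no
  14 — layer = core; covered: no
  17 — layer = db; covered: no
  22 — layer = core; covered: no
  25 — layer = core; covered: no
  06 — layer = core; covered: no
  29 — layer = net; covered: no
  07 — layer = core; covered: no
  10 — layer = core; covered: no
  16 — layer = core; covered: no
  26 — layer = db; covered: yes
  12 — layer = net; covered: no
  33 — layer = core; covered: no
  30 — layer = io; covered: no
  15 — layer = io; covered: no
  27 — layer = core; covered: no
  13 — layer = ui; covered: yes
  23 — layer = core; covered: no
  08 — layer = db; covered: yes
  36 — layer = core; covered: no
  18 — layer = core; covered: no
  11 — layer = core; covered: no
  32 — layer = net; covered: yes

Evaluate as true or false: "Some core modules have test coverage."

False

The determiner here denotes the relation: A ∩ B ≠ ∅ (|A ∩ B| ≥ 1).
|A| = 21, |A ∩ B| = 0, |A ∖ B| = 21.
So the statement is false.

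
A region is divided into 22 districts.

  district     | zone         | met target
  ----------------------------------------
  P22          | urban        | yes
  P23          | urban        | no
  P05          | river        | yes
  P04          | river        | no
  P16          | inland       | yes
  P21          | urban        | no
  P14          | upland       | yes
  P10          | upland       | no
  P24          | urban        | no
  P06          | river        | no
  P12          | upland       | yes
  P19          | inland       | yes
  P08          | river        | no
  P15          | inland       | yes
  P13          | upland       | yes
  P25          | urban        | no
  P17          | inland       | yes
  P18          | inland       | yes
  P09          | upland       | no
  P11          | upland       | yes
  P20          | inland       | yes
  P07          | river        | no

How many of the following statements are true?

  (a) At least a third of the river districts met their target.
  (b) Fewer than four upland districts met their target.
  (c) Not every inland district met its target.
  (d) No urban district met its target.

(a) river: |A| = 5, |A ∩ B| = 1; needs |A ∩ B| / |A| ≥ 1/3 — false.
(b) upland: |A| = 6, |A ∩ B| = 4; needs |A ∩ B| < 4 — false.
(c) inland: |A| = 6, |A ∩ B| = 6; needs A ⊄ B (|A ∖ B| ≥ 1) — false.
(d) urban: |A| = 5, |A ∩ B| = 1; needs A ∩ B = ∅ (|A ∩ B| = 0) — false.

0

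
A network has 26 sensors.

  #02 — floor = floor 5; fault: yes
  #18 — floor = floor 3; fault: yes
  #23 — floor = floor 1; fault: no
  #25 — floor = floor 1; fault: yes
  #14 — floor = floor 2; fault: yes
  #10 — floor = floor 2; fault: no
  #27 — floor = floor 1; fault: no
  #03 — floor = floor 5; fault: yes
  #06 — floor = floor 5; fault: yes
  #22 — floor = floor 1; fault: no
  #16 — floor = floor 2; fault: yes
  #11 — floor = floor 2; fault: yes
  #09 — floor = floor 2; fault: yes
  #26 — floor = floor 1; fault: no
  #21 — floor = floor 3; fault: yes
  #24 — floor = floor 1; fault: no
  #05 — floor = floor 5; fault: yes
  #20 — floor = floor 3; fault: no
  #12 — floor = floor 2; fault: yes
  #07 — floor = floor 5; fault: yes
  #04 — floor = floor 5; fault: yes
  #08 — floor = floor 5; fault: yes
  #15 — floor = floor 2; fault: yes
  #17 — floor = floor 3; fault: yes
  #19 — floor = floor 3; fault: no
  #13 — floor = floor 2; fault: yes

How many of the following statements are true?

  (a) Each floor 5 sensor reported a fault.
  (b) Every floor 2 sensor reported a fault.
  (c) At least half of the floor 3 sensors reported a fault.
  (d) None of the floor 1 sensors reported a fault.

(a) floor 5: |A| = 7, |A ∩ B| = 7; needs A ⊆ B, i.e. every element of A is in B (|A ∖ B| = 0) — true.
(b) floor 2: |A| = 8, |A ∩ B| = 7; needs A ⊆ B, i.e. every element of A is in B (|A ∖ B| = 0) — false.
(c) floor 3: |A| = 5, |A ∩ B| = 3; needs |A ∩ B| ≥ |A ∖ B| — true.
(d) floor 1: |A| = 6, |A ∩ B| = 1; needs A ∩ B = ∅ (|A ∩ B| = 0) — false.

2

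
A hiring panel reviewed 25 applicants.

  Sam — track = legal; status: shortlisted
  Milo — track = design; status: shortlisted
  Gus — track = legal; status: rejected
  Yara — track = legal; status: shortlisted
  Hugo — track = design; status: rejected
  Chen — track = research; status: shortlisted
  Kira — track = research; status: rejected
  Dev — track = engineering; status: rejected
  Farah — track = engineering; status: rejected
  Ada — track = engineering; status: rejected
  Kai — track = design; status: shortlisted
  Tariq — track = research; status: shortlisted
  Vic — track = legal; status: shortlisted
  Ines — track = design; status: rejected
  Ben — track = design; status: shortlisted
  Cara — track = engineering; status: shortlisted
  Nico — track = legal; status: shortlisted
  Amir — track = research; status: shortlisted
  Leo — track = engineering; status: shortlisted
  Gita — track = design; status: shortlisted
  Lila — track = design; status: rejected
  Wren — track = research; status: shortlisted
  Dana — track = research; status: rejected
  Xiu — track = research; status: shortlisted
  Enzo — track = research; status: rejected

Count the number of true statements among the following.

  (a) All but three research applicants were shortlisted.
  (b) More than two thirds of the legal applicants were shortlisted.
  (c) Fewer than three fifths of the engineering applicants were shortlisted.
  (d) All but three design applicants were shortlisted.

(a) research: |A| = 8, |A ∩ B| = 5; needs |A ∖ B| = 3 — true.
(b) legal: |A| = 5, |A ∩ B| = 4; needs |A ∩ B| / |A| > 2/3 — true.
(c) engineering: |A| = 5, |A ∩ B| = 2; needs |A ∩ B| / |A| < 3/5 — true.
(d) design: |A| = 7, |A ∩ B| = 4; needs |A ∖ B| = 3 — true.

4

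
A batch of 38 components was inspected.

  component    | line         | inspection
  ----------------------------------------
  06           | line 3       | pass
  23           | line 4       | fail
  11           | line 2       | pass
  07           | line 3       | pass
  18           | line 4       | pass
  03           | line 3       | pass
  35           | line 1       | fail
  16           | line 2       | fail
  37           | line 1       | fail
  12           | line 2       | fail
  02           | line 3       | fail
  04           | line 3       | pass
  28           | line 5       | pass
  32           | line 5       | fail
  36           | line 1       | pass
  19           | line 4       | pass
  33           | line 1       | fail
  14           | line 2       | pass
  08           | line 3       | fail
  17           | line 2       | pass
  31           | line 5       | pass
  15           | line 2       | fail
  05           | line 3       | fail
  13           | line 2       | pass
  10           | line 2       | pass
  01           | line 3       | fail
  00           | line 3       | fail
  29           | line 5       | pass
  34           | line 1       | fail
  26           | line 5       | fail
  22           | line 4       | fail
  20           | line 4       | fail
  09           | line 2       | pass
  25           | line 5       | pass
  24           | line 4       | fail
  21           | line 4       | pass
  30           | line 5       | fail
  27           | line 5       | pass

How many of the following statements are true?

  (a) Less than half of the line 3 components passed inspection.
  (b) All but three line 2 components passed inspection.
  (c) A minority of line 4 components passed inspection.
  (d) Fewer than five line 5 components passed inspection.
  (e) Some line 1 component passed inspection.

4

(a) line 3: |A| = 9, |A ∩ B| = 4; needs |A ∩ B| < |A ∖ B| — true.
(b) line 2: |A| = 9, |A ∩ B| = 6; needs |A ∖ B| = 3 — true.
(c) line 4: |A| = 7, |A ∩ B| = 3; needs |A ∩ B| < |A ∖ B| — true.
(d) line 5: |A| = 8, |A ∩ B| = 5; needs |A ∩ B| < 5 — false.
(e) line 1: |A| = 5, |A ∩ B| = 1; needs A ∩ B ≠ ∅ (|A ∩ B| ≥ 1) — true.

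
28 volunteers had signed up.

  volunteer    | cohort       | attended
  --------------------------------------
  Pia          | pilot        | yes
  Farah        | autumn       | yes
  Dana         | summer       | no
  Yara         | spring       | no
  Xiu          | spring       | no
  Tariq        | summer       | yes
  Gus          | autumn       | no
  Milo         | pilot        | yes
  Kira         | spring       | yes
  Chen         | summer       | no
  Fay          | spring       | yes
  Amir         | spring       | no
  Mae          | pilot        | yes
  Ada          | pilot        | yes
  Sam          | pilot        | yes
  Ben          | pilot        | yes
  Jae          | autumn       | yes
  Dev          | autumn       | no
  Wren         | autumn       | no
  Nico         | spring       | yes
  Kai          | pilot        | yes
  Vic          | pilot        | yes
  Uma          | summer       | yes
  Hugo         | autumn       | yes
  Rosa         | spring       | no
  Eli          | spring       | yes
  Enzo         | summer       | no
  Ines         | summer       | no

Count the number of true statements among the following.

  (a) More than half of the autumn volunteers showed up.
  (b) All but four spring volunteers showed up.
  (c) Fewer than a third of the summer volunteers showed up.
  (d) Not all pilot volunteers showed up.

(a) autumn: |A| = 6, |A ∩ B| = 3; needs |A ∩ B| > |A ∖ B| — false.
(b) spring: |A| = 8, |A ∩ B| = 4; needs |A ∖ B| = 4 — true.
(c) summer: |A| = 6, |A ∩ B| = 2; needs |A ∩ B| / |A| < 1/3 — false.
(d) pilot: |A| = 8, |A ∩ B| = 8; needs A ⊄ B (|A ∖ B| ≥ 1) — false.

1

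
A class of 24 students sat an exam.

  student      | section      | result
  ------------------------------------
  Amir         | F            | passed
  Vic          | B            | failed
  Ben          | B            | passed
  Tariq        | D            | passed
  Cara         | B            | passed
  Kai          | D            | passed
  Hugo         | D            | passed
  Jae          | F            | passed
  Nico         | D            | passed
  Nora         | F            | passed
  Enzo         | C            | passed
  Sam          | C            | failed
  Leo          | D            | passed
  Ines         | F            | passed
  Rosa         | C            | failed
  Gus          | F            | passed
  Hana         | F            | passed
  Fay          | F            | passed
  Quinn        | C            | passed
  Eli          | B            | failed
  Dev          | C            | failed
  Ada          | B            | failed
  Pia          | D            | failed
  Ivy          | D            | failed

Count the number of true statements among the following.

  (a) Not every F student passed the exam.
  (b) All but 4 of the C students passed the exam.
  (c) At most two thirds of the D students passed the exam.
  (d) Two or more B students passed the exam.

(a) F: |A| = 7, |A ∩ B| = 7; needs A ⊄ B (|A ∖ B| ≥ 1) — false.
(b) C: |A| = 5, |A ∩ B| = 2; needs |A ∖ B| = 4 — false.
(c) D: |A| = 7, |A ∩ B| = 5; needs |A ∩ B| / |A| ≤ 2/3 — false.
(d) B: |A| = 5, |A ∩ B| = 2; needs |A ∩ B| ≥ 2 — true.

1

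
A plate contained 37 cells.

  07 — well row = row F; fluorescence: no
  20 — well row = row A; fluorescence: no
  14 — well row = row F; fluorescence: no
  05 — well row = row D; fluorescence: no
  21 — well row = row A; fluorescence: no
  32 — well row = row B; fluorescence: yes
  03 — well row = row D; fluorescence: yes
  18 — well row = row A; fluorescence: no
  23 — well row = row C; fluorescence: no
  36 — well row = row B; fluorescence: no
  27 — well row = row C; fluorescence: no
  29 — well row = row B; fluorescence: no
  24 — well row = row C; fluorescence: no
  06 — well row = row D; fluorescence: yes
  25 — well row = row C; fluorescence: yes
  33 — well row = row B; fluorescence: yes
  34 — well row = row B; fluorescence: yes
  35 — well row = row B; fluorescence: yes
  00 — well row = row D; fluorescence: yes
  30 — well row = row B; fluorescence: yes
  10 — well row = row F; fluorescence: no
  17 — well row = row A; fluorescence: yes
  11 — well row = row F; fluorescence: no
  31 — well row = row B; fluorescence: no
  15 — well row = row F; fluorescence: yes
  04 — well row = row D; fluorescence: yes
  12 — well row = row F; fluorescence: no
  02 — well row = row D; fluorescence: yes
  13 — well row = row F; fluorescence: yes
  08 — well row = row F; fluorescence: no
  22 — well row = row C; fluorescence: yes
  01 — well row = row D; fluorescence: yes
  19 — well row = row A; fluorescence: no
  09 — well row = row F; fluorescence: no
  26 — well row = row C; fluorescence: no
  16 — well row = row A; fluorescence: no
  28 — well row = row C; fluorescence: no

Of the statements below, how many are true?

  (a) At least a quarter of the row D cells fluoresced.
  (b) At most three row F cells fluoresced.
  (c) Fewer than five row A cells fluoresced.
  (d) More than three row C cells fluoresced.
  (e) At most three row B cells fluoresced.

3

(a) row D: |A| = 7, |A ∩ B| = 6; needs |A ∩ B| / |A| ≥ 1/4 — true.
(b) row F: |A| = 9, |A ∩ B| = 2; needs |A ∩ B| ≤ 3 — true.
(c) row A: |A| = 6, |A ∩ B| = 1; needs |A ∩ B| < 5 — true.
(d) row C: |A| = 7, |A ∩ B| = 2; needs |A ∩ B| > 3 — false.
(e) row B: |A| = 8, |A ∩ B| = 5; needs |A ∩ B| ≤ 3 — false.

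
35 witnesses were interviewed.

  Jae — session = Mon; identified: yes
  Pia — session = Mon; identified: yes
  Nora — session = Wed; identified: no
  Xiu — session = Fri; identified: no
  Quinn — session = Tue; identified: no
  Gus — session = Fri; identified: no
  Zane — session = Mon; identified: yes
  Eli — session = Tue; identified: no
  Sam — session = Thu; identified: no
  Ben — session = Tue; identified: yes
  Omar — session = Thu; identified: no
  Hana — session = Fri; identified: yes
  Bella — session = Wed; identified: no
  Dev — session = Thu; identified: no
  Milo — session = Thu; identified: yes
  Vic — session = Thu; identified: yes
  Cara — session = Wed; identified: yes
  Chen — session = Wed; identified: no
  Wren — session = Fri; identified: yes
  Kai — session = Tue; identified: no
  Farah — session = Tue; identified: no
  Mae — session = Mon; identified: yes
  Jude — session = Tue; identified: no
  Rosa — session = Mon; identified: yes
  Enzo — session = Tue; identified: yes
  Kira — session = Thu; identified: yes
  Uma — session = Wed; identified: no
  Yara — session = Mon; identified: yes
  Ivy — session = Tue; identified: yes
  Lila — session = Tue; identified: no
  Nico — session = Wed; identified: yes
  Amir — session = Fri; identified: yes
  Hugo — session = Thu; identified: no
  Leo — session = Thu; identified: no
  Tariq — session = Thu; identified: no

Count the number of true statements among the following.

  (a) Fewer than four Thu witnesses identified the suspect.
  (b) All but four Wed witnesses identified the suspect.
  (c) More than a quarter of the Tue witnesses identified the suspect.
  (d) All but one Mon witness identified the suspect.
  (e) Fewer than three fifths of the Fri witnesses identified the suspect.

3

(a) Thu: |A| = 9, |A ∩ B| = 3; needs |A ∩ B| < 4 — true.
(b) Wed: |A| = 6, |A ∩ B| = 2; needs |A ∖ B| = 4 — true.
(c) Tue: |A| = 9, |A ∩ B| = 3; needs |A ∩ B| / |A| > 1/4 — true.
(d) Mon: |A| = 6, |A ∩ B| = 6; needs |A ∖ B| = 1 — false.
(e) Fri: |A| = 5, |A ∩ B| = 3; needs |A ∩ B| / |A| < 3/5 — false.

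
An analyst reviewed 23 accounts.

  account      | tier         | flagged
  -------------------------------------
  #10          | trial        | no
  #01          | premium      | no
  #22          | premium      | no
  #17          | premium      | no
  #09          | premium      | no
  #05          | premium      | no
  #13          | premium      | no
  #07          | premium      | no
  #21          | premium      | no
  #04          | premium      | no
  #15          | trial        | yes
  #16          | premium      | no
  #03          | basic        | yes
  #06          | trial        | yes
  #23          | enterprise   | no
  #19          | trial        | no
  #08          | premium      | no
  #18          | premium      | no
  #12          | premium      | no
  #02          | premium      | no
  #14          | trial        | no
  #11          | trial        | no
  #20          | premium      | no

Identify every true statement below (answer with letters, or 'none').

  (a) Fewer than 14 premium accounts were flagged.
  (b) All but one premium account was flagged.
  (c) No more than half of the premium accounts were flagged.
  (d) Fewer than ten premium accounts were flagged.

|A| = 15, |A ∩ B| = 0, |A ∖ B| = 15.
(a) |A ∩ B| < 14: holds.
(b) |A ∖ B| = 1: fails.
(c) |A ∩ B| ≤ |A ∖ B|: holds.
(d) |A ∩ B| < 10: holds.

(a), (c), (d)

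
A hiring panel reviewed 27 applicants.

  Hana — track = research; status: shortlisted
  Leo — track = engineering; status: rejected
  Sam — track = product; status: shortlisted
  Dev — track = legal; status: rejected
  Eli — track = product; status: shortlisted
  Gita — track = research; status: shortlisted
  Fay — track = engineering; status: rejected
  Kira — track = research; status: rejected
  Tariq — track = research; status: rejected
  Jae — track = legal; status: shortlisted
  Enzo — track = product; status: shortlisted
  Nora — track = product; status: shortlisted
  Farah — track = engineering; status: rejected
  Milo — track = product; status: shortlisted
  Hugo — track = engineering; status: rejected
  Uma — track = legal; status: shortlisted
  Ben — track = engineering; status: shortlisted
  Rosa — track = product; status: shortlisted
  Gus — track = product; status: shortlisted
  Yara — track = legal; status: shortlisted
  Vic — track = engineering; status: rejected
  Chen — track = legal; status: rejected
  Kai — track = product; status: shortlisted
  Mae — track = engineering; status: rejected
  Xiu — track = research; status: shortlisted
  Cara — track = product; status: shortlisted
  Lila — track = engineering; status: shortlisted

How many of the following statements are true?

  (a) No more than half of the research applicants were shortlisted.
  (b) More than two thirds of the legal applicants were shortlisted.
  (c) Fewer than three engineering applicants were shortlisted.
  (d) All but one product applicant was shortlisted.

(a) research: |A| = 5, |A ∩ B| = 3; needs |A ∩ B| ≤ |A ∖ B| — false.
(b) legal: |A| = 5, |A ∩ B| = 3; needs |A ∩ B| / |A| > 2/3 — false.
(c) engineering: |A| = 8, |A ∩ B| = 2; needs |A ∩ B| < 3 — true.
(d) product: |A| = 9, |A ∩ B| = 9; needs |A ∖ B| = 1 — false.

1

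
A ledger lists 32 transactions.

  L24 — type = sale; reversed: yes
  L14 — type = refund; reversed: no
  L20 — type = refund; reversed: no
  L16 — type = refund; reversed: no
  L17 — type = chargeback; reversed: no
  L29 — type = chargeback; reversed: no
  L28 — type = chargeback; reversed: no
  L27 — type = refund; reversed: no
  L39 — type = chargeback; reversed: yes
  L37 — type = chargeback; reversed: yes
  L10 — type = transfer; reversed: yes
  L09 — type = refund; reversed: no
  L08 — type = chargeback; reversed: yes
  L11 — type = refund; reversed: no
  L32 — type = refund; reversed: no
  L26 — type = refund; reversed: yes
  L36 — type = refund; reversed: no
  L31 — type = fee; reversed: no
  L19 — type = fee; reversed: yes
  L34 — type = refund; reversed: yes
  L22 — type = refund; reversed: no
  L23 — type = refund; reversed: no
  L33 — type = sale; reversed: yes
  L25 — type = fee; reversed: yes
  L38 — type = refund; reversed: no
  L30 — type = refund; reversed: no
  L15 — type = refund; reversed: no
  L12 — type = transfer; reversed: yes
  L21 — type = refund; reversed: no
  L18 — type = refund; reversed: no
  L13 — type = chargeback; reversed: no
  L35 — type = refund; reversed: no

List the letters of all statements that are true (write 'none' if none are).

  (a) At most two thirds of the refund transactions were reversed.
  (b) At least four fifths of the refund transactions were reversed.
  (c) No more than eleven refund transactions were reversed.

(a), (c)

|A| = 18, |A ∩ B| = 2, |A ∖ B| = 16.
(a) |A ∩ B| / |A| ≤ 2/3: holds.
(b) |A ∩ B| / |A| ≥ 4/5: fails.
(c) |A ∩ B| ≤ 11: holds.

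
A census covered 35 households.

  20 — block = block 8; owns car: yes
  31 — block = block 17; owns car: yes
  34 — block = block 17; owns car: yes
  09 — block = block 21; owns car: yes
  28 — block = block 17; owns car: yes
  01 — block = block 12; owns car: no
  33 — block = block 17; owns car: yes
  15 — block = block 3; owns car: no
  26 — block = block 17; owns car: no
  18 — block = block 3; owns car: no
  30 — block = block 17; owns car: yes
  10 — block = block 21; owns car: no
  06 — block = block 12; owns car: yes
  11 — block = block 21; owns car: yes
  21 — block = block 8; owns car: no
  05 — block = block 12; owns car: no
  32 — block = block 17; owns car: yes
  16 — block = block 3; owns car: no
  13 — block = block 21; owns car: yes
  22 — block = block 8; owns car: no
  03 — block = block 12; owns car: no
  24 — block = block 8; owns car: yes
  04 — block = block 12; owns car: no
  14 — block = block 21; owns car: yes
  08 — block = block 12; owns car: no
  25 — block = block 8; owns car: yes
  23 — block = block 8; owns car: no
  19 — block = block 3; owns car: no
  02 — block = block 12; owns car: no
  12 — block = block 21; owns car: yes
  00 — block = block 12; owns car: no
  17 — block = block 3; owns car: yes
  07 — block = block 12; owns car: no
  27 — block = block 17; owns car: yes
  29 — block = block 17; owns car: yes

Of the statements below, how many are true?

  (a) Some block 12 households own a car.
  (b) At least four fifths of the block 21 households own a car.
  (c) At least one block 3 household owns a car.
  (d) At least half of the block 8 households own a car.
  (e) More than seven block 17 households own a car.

5

(a) block 12: |A| = 9, |A ∩ B| = 1; needs A ∩ B ≠ ∅ (|A ∩ B| ≥ 1) — true.
(b) block 21: |A| = 6, |A ∩ B| = 5; needs |A ∩ B| / |A| ≥ 4/5 — true.
(c) block 3: |A| = 5, |A ∩ B| = 1; needs A ∩ B ≠ ∅ (|A ∩ B| ≥ 1) — true.
(d) block 8: |A| = 6, |A ∩ B| = 3; needs |A ∩ B| ≥ |A ∖ B| — true.
(e) block 17: |A| = 9, |A ∩ B| = 8; needs |A ∩ B| > 7 — true.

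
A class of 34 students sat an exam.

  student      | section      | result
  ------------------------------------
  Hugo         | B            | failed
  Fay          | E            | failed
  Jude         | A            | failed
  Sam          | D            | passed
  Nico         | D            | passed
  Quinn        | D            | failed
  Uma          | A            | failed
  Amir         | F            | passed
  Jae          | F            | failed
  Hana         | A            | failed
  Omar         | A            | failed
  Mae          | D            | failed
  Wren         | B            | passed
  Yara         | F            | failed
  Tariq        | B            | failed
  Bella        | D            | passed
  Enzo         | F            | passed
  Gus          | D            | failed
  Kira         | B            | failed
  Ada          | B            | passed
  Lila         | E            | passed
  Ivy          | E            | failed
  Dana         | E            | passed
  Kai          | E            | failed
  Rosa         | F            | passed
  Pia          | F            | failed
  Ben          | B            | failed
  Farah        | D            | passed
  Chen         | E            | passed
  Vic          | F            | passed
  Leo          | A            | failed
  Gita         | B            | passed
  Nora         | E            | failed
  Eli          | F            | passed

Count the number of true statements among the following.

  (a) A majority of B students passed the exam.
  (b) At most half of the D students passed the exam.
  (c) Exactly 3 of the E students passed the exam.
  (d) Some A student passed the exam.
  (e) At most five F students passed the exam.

2

(a) B: |A| = 7, |A ∩ B| = 3; needs |A ∩ B| > |A ∖ B| — false.
(b) D: |A| = 7, |A ∩ B| = 4; needs |A ∩ B| ≤ |A ∖ B| — false.
(c) E: |A| = 7, |A ∩ B| = 3; needs |A ∩ B| = 3 — true.
(d) A: |A| = 5, |A ∩ B| = 0; needs A ∩ B ≠ ∅ (|A ∩ B| ≥ 1) — false.
(e) F: |A| = 8, |A ∩ B| = 5; needs |A ∩ B| ≤ 5 — true.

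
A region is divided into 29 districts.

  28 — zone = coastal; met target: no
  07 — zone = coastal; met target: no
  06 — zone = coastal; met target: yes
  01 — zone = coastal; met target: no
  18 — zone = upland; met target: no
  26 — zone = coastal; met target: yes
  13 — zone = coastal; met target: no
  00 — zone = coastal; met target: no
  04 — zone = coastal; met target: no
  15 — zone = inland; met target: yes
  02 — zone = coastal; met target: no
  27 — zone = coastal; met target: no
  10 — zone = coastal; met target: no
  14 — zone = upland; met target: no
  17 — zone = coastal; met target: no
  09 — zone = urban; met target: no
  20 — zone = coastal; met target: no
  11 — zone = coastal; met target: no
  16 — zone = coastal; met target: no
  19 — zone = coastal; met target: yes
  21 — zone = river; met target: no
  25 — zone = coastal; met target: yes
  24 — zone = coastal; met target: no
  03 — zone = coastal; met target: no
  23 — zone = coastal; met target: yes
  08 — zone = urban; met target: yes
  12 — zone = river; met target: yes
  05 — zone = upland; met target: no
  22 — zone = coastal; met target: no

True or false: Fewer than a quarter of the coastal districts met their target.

'Fewer than a quarter of the coastal districts met their target' holds iff |A ∩ B| / |A| < 1/4.
|A| = 21, |A ∩ B| = 5, |A ∖ B| = 16.
|A ∩ B|/|A| = 5/21, so the statement is true.

True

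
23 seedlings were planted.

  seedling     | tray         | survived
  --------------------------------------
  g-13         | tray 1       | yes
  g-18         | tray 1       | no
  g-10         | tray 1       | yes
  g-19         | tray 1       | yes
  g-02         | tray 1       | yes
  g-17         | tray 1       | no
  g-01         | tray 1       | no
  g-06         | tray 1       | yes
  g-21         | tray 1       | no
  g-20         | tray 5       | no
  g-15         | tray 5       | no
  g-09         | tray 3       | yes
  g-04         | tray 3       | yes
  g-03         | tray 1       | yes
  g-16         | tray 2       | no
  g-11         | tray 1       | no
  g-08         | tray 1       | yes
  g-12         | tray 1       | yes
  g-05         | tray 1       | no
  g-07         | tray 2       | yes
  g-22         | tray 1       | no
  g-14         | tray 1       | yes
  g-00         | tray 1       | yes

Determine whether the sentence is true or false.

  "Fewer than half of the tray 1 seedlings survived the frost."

Truth condition: |A ∩ B| < |A ∖ B|.
|A| = 17, |A ∩ B| = 10, |A ∖ B| = 7.
10 > 7, so the statement is false.

False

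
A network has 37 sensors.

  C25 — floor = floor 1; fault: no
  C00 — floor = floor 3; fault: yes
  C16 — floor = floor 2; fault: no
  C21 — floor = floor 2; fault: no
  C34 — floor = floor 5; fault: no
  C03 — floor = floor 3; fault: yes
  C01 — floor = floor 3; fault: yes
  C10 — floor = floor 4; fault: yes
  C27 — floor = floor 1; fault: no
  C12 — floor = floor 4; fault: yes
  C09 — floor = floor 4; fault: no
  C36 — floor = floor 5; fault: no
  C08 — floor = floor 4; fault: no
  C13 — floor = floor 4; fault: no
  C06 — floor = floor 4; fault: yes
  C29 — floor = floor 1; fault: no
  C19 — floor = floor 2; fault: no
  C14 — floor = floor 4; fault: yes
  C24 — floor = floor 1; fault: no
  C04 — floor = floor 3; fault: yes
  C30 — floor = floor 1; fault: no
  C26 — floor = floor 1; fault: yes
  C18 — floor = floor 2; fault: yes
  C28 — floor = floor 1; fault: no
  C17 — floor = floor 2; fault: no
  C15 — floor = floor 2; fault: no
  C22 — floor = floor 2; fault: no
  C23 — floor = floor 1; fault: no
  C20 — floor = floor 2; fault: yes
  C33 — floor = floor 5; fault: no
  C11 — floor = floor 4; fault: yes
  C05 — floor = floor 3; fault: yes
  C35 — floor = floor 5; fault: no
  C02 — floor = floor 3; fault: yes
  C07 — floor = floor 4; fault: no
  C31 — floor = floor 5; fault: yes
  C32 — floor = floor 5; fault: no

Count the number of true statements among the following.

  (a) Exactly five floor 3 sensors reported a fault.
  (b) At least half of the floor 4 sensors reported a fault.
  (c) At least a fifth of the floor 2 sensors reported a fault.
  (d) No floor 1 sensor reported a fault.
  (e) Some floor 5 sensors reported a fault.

3

(a) floor 3: |A| = 6, |A ∩ B| = 6; needs |A ∩ B| = 5 — false.
(b) floor 4: |A| = 9, |A ∩ B| = 5; needs |A ∩ B| ≥ |A ∖ B| — true.
(c) floor 2: |A| = 8, |A ∩ B| = 2; needs |A ∩ B| / |A| ≥ 1/5 — true.
(d) floor 1: |A| = 8, |A ∩ B| = 1; needs A ∩ B = ∅ (|A ∩ B| = 0) — false.
(e) floor 5: |A| = 6, |A ∩ B| = 1; needs A ∩ B ≠ ∅ (|A ∩ B| ≥ 1) — true.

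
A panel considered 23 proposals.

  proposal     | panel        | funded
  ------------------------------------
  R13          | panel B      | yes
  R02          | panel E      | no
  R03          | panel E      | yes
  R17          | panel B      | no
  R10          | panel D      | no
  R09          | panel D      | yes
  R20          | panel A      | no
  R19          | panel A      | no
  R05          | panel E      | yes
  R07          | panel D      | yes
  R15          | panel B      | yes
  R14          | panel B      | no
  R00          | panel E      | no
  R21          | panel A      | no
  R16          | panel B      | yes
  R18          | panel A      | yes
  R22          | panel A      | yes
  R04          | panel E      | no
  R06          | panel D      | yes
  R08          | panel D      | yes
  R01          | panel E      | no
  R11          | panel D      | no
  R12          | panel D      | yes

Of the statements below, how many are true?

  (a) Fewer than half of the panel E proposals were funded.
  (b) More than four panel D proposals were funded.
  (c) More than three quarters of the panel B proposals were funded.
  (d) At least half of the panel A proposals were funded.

2

(a) panel E: |A| = 6, |A ∩ B| = 2; needs |A ∩ B| < |A ∖ B| — true.
(b) panel D: |A| = 7, |A ∩ B| = 5; needs |A ∩ B| > 4 — true.
(c) panel B: |A| = 5, |A ∩ B| = 3; needs |A ∩ B| / |A| > 3/4 — false.
(d) panel A: |A| = 5, |A ∩ B| = 2; needs |A ∩ B| ≥ |A ∖ B| — false.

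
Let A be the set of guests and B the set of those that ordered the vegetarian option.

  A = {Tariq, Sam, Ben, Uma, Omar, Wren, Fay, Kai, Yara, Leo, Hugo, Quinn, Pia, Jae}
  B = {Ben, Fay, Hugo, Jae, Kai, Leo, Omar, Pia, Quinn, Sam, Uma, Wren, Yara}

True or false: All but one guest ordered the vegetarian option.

True

'All but one guest ordered the vegetarian option' holds iff |A ∖ B| = 1.
A (the restrictor) = {Tariq, Sam, Ben, Uma, Omar, Wren, Fay, Kai, Yara, Leo, Hugo, Quinn, Pia, Jae}, |A| = 14.
A ∖ B = {Tariq}, so |A ∖ B| = 1.
|A ∖ B| = 1, so the statement is true.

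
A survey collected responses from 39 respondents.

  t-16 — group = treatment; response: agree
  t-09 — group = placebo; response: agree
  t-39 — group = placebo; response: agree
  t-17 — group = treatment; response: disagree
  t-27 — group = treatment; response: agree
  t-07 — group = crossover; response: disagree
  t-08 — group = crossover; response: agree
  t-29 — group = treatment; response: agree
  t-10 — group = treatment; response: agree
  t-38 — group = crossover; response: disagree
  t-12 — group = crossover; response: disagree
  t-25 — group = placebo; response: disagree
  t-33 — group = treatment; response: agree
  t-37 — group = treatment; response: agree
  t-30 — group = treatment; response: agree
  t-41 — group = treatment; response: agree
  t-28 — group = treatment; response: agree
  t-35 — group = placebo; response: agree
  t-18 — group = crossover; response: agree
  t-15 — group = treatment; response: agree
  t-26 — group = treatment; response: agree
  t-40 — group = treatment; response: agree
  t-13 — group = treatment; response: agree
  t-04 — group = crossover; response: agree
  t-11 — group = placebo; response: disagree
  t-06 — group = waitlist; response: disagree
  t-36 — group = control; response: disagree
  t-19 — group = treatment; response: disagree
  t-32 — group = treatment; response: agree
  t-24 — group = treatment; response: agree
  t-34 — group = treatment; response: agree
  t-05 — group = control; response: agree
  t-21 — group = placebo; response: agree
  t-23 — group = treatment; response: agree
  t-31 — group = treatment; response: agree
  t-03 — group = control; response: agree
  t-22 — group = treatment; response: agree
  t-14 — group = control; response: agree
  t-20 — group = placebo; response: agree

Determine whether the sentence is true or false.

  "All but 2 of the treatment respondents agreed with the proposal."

True

'All but 2 of the treatment respondents agreed with the proposal' holds iff |A ∖ B| = 2.
|A| = 21, |A ∩ B| = 19, |A ∖ B| = 2.
|A ∖ B| = 2, so the statement is true.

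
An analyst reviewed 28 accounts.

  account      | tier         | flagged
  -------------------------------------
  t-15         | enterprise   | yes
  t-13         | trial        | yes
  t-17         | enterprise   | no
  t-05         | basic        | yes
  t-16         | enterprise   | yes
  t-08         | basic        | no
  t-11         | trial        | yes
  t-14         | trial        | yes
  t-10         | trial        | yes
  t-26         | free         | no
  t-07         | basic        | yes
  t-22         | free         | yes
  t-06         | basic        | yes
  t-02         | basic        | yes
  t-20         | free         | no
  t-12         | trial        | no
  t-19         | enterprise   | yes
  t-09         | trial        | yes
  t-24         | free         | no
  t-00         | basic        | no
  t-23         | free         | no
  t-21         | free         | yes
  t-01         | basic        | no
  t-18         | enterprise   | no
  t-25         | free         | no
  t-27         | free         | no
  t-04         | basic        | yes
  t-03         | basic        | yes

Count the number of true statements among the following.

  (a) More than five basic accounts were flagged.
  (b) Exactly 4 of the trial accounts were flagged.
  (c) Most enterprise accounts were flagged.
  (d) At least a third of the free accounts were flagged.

2

(a) basic: |A| = 9, |A ∩ B| = 6; needs |A ∩ B| > 5 — true.
(b) trial: |A| = 6, |A ∩ B| = 5; needs |A ∩ B| = 4 — false.
(c) enterprise: |A| = 5, |A ∩ B| = 3; needs |A ∩ B| > |A ∖ B| — true.
(d) free: |A| = 8, |A ∩ B| = 2; needs |A ∩ B| / |A| ≥ 1/3 — false.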